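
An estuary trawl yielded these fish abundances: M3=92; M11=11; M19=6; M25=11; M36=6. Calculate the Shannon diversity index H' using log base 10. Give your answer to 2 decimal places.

Total N = 92+11+6+11+6 = 126, so the proportions are 0.7302, 0.0873, 0.0476, 0.0873, 0.0476 (working shown to 4 dp, full precision carried).
Each pᵢ log₁₀ pᵢ term: 0.7302×(-0.1366)=-0.0997, 0.0873×(-1.0590)=-0.0925, 0.0476×(-1.3222)=-0.0630, 0.0873×(-1.0590)=-0.0925, 0.0476×(-1.3222)=-0.0630.
Sum = -0.4106, so H' = 0.41.

0.41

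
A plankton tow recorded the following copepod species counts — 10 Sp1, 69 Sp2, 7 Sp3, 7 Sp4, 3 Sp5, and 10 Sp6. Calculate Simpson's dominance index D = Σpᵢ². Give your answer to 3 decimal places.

0.451

Total N = 10+69+7+7+3+10 = 106, so the proportions are 0.09434, 0.65094, 0.06604, 0.06604, 0.0283, 0.09434 (working shown to 5 dp, full precision carried).
D = 0.09434² + 0.65094² + 0.06604² + 0.06604² + 0.0283² + 0.09434² = 0.00890 + 0.42373 + 0.00436 + 0.00436 + 0.00080 + 0.00890 = 0.45105.
To 3 decimal places, D = 0.451.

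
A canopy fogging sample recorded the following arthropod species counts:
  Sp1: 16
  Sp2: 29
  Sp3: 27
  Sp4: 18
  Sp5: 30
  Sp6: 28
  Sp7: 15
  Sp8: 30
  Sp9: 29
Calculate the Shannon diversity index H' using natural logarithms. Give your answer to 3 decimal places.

Total N = 16+29+27+18+30+28+15+30+29 = 222, so the proportions are 0.07207, 0.13063, 0.12162, 0.08108, 0.13514, 0.12613, 0.06757, 0.13514, 0.13063 (working shown to 5 dp, full precision carried).
Each pᵢ ln pᵢ term: 0.07207×(-2.63009)=-0.18956, 0.13063×(-2.03538)=-0.26588, 0.12162×(-2.10684)=-0.25624, 0.08108×(-2.51231)=-0.20370, 0.13514×(-2.00148)=-0.27047, 0.12613×(-2.07047)=-0.26114, 0.06757×(-2.69463)=-0.18207, 0.13514×(-2.00148)=-0.27047, 0.13063×(-2.03538)=-0.26588.
Sum = -2.16541, so H' = 2.165.

2.165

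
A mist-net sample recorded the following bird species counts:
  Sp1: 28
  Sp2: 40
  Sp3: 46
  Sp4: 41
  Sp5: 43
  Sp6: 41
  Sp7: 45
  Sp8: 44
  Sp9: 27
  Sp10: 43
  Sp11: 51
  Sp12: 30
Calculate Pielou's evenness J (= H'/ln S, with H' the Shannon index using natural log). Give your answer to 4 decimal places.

Total N = 28+40+46+41+43+41+45+44+27+43+51+30 = 479, so the proportions are 0.058455, 0.083507, 0.096033, 0.085595, 0.08977, 0.085595, 0.093946, 0.091858, 0.056367, 0.08977, 0.106472, 0.06263 (working shown to 6 dp, full precision carried).
H' = −Σ pᵢ ln pᵢ = −((-0.165983) + (-0.207334) + (-0.225012) + (-0.210403) + (-0.216391) + (-0.210403) + (-0.222185) + (-0.219312) + (-0.162105) + (-0.216391) + (-0.238484) + (-0.173518)) = 2.467523.
With S = 12 species, ln S = 2.484907, so J = 2.467523/2.484907 = 0.993004, i.e. 0.9930 to 4 decimal places.

0.9930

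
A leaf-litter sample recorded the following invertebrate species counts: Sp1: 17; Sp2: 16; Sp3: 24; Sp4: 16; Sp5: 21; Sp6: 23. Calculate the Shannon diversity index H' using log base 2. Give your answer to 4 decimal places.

2.5643

Total N = 17+16+24+16+21+23 = 117, so the proportions are 0.145299, 0.136752, 0.205128, 0.136752, 0.179487, 0.196581 (working shown to 6 dp, full precision carried).
Each pᵢ log₂ pᵢ term: 0.145299×(-2.782902)=-0.404353, 0.136752×(-2.870365)=-0.392529, 0.205128×(-2.285402)=-0.468800, 0.136752×(-2.870365)=-0.392529, 0.179487×(-2.478047)=-0.444778, 0.196581×(-2.346803)=-0.461337.
Sum = -2.564326, so H' = 2.5643.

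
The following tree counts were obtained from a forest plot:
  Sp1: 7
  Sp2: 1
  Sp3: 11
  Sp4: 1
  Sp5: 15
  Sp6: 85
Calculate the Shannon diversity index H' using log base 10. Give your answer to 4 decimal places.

0.4207

Total N = 7+1+11+1+15+85 = 120, so the proportions are 0.058333, 0.008333, 0.091667, 0.008333, 0.125, 0.708333 (working shown to 6 dp, full precision carried).
Each pᵢ log₁₀ pᵢ term: 0.058333×(-1.234083)=-0.071988, 0.008333×(-2.079181)=-0.017327, 0.091667×(-1.037789)=-0.095131, 0.008333×(-2.079181)=-0.017327, 0.125×(-0.903090)=-0.112886, 0.708333×(-0.149762)=-0.106082.
Sum = -0.420740, so H' = 0.4207.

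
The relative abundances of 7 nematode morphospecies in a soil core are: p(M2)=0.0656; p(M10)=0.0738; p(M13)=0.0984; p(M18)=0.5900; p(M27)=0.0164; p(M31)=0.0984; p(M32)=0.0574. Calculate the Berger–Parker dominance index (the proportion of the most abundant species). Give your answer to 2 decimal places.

0.59

The largest proportion is 0.59, i.e. d = 0.59 to 2 decimal places.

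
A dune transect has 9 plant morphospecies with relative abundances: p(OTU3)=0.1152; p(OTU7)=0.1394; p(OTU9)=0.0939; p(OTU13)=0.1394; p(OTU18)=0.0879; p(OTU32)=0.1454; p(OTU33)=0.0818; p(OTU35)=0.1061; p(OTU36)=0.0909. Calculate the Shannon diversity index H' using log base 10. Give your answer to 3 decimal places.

0.945

Each pᵢ log₁₀ pᵢ term (working shown to 5 dp, full precision carried): 0.1152×(-0.93855)=-0.10812, 0.1394×(-0.85574)=-0.11929, 0.0939×(-1.02733)=-0.09647, 0.1394×(-0.85574)=-0.11929, 0.0879×(-1.05601)=-0.09282, 0.1454×(-0.83744)=-0.12176, 0.0818×(-1.08725)=-0.08894, 0.1061×(-0.97428)=-0.10337, 0.0909×(-1.04144)=-0.09467.
Sum = -0.94473, so H' = 0.945.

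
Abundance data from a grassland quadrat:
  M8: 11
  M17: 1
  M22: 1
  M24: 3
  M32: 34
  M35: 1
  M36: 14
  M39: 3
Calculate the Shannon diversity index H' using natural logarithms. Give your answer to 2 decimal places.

Total N = 11+1+1+3+34+1+14+3 = 68, so the proportions are 0.1618, 0.0147, 0.0147, 0.0441, 0.5, 0.0147, 0.2059, 0.0441 (working shown to 4 dp, full precision carried).
Each pᵢ ln pᵢ term: 0.1618×(-1.8216)=-0.2947, 0.0147×(-4.2195)=-0.0621, 0.0147×(-4.2195)=-0.0621, 0.0441×(-3.1209)=-0.1377, 0.5×(-0.6931)=-0.3466, 0.0147×(-4.2195)=-0.0621, 0.2059×(-1.5805)=-0.3254, 0.0441×(-3.1209)=-0.1377.
Sum = -1.4282, so H' = 1.43.

1.43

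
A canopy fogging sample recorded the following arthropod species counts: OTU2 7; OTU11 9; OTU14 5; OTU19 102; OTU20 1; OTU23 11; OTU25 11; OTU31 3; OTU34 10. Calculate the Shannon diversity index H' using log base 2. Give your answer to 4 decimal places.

Total N = 7+9+5+102+1+11+11+3+10 = 159, so the proportions are 0.044025, 0.056604, 0.031447, 0.641509, 0.006289, 0.069182, 0.069182, 0.018868, 0.062893 (working shown to 6 dp, full precision carried).
Each pᵢ log₂ pᵢ term: 0.044025×(-4.505528)=-0.198357, 0.056604×(-4.142958)=-0.234507, 0.031447×(-4.990955)=-0.156948, 0.641509×(-0.640458)=-0.410860, 0.006289×(-7.312883)=-0.045993, 0.069182×(-3.853451)=-0.266591, 0.069182×(-3.853451)=-0.266591, 0.018868×(-5.727920)=-0.108074, 0.062893×(-3.990955)=-0.251003.
Sum = -1.938924, so H' = 1.9389.

1.9389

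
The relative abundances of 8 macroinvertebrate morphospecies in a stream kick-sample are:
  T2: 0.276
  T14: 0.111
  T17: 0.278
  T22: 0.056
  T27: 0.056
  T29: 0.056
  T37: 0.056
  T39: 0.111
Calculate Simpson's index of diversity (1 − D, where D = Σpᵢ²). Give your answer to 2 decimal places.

D = 0.276² + 0.111² + 0.278² + 0.056² + 0.056² + 0.056² + 0.056² + 0.111² = 0.0762 + 0.0123 + 0.0773 + 0.0031 + 0.0031 + 0.0031 + 0.0031 + 0.0123 = 0.1906 (working shown to 4 dp, full precision carried).
So 1 − D = 0.8094, i.e. 0.81 to 2 decimal places.

0.81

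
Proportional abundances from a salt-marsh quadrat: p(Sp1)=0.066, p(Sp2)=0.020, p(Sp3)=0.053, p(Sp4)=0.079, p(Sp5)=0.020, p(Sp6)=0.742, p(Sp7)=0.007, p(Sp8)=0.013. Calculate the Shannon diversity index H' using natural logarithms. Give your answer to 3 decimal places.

Each pᵢ ln pᵢ term (working shown to 5 dp, full precision carried): 0.066×(-2.71810)=-0.17939, 0.02×(-3.91202)=-0.07824, 0.053×(-2.93746)=-0.15569, 0.079×(-2.53831)=-0.20053, 0.02×(-3.91202)=-0.07824, 0.742×(-0.29841)=-0.22142, 0.007×(-4.96185)=-0.03473, 0.013×(-4.34281)=-0.05646.
Sum = -1.00469, so H' = 1.005.

1.005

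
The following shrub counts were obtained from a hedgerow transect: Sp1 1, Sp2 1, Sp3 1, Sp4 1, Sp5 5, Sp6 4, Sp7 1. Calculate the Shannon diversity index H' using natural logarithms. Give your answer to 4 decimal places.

Total N = 1+1+1+1+5+4+1 = 14, so the proportions are 0.071429, 0.071429, 0.071429, 0.071429, 0.357143, 0.285714, 0.071429 (working shown to 6 dp, full precision carried).
Each pᵢ ln pᵢ term: 0.071429×(-2.639057)=-0.188504, 0.071429×(-2.639057)=-0.188504, 0.071429×(-2.639057)=-0.188504, 0.071429×(-2.639057)=-0.188504, 0.357143×(-1.029619)=-0.367721, 0.285714×(-1.252763)=-0.357932, 0.071429×(-2.639057)=-0.188504.
Sum = -1.668174, so H' = 1.6682.

1.6682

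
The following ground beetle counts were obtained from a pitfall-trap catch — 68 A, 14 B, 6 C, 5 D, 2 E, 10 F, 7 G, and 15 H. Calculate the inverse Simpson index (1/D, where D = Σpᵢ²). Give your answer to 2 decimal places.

3.07

Total N = 68+14+6+5+2+10+7+15 = 127, so the proportions are 0.53543, 0.11024, 0.04724, 0.03937, 0.01575, 0.07874, 0.05512, 0.11811 (working shown to 5 dp, full precision carried).
D = 0.53543² + 0.11024² + 0.04724² + 0.03937² + 0.01575² + 0.07874² + 0.05512² + 0.11811² = 0.28669 + 0.01215 + 0.00223 + 0.00155 + 0.00025 + 0.00620 + 0.00304 + 0.01395 = 0.32606.
So 1/D = 3.0669, i.e. 3.07 to 2 decimal places.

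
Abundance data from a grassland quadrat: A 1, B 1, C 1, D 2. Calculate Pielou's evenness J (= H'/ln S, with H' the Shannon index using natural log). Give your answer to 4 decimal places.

Total N = 1+1+1+2 = 5, so the proportions are 0.2, 0.2, 0.2, 0.4 (working shown to 6 dp, full precision carried).
H' = −Σ pᵢ ln pᵢ = −((-0.321888) + (-0.321888) + (-0.321888) + (-0.366516)) = 1.332179.
With S = 4 species, ln S = 1.386294, so J = 1.332179/1.386294 = 0.960964, i.e. 0.9610 to 4 decimal places.

0.9610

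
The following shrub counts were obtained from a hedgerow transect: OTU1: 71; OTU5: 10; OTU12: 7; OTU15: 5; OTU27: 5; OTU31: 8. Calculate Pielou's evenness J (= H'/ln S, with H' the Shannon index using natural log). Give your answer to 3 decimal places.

0.644

Total N = 71+10+7+5+5+8 = 106, so the proportions are 0.66981, 0.09434, 0.06604, 0.04717, 0.04717, 0.07547 (working shown to 5 dp, full precision carried).
H' = −Σ pᵢ ln pᵢ = −((-0.26843) + (-0.22272) + (-0.17946) + (-0.14406) + (-0.14406) + (-0.19502)) = 1.15375.
With S = 6 species, ln S = 1.79176, so J = 1.15375/1.79176 = 0.64392, i.e. 0.644 to 3 decimal places.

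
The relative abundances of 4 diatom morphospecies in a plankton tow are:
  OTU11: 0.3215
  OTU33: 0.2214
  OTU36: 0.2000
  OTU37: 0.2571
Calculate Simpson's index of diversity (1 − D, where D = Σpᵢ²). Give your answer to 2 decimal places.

D = 0.3215² + 0.2214² + 0.2² + 0.2571² = 0.1034 + 0.0490 + 0.0400 + 0.0661 = 0.2585 (working shown to 4 dp, full precision carried).
So 1 − D = 0.7415, i.e. 0.74 to 2 decimal places.

0.74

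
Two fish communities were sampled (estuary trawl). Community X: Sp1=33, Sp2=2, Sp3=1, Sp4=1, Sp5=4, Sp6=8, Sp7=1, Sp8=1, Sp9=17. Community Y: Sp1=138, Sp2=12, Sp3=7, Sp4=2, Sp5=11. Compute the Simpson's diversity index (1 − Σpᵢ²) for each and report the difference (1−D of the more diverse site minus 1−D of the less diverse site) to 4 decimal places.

Community X: N=68, proportions 0.4852941, 0.0294118, 0.0147059, 0.0147059, 0.0588235, 0.1176471, 0.0147059, 0.0147059, 0.25, giving 1−D = 0.6829585 (working shown to 7 dp, full precision carried).
Community Y: N=170, proportions 0.8117647, 0.0705882, 0.0411765, 0.0117647, 0.0647059, giving 1−D = 0.3300346.
Difference = |0.6829585 − 0.3300346| = 0.3529239, i.e. 0.3529 to 4 decimal places.

0.3529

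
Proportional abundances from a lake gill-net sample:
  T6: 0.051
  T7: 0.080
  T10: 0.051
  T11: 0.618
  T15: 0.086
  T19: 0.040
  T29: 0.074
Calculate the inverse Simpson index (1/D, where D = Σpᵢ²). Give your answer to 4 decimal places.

2.4510

D = 0.051² + 0.08² + 0.051² + 0.618² + 0.086² + 0.04² + 0.074² = 0.0026010 + 0.0064000 + 0.0026010 + 0.3819240 + 0.0073960 + 0.0016000 + 0.0054760 = 0.4079980 (working shown to 7 dp, full precision carried).
So 1/D = 2.450992, i.e. 2.4510 to 4 decimal places.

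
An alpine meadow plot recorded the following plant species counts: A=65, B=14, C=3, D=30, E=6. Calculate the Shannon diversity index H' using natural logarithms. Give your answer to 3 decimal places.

Total N = 65+14+3+30+6 = 118, so the proportions are 0.55085, 0.11864, 0.02542, 0.25424, 0.05085 (working shown to 5 dp, full precision carried).
Each pᵢ ln pᵢ term: 0.55085×(-0.59630)=-0.32847, 0.11864×(-2.13163)=-0.25290, 0.02542×(-3.67207)=-0.09336, 0.25424×(-1.36949)=-0.34817, 0.05085×(-2.97893)=-0.15147.
Sum = -1.17438, so H' = 1.174.

1.174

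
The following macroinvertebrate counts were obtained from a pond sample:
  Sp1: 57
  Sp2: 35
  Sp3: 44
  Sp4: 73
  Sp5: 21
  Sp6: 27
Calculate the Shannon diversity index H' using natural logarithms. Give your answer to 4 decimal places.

1.7066

Total N = 57+35+44+73+21+27 = 257, so the proportions are 0.22179, 0.136187, 0.171206, 0.284047, 0.081712, 0.105058 (working shown to 6 dp, full precision carried).
Each pᵢ ln pᵢ term: 0.22179×(-1.506025)=-0.334021, 0.136187×(-1.993728)=-0.271519, 0.171206×(-1.764886)=-0.302160, 0.284047×(-1.258617)=-0.357506, 0.081712×(-2.504554)=-0.204652, 0.105058×(-2.253239)=-0.236722.
Sum = -1.706580, so H' = 1.7066.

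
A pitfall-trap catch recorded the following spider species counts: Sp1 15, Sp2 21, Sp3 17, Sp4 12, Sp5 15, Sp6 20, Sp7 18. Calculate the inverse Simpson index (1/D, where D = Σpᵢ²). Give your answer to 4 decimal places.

Total N = 15+21+17+12+15+20+18 = 118, so the proportions are 0.12711864, 0.1779661, 0.1440678, 0.10169492, 0.12711864, 0.16949153, 0.15254237 (working shown to 8 dp, full precision carried).
D = 0.12711864² + 0.1779661² + 0.1440678² + 0.10169492² + 0.12711864² + 0.16949153² + 0.15254237² = 0.01615915 + 0.03167193 + 0.02075553 + 0.01034186 + 0.01615915 + 0.02872738 + 0.02326918 = 0.14708417.
So 1/D = 6.798828, i.e. 6.7988 to 4 decimal places.

6.7988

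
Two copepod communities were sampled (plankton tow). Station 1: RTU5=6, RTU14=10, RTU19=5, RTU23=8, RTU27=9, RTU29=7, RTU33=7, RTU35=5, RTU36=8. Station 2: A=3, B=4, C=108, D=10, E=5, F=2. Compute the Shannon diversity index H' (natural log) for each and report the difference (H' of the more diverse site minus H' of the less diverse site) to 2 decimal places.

Station 1: N=65, proportions 0.0923, 0.1538, 0.0769, 0.1231, 0.1385, 0.1077, 0.1077, 0.0769, 0.1231, giving H' = 2.1719 (working shown to 4 dp, full precision carried).
Station 2: N=132, proportions 0.0227, 0.0303, 0.8182, 0.0758, 0.0379, 0.0152, giving H' = 0.7391.
Difference = |2.1719 − 0.7391| = 1.4328, i.e. 1.43 to 2 decimal places.

1.43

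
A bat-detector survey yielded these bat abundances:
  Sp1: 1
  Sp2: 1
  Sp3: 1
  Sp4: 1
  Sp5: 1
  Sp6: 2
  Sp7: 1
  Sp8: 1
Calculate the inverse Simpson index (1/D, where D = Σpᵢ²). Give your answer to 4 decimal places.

Total N = 1+1+1+1+1+2+1+1 = 9, so the proportions are 0.11111111, 0.11111111, 0.11111111, 0.11111111, 0.11111111, 0.22222222, 0.11111111, 0.11111111 (working shown to 8 dp, full precision carried).
D = 0.11111111² + 0.11111111² + 0.11111111² + 0.11111111² + 0.11111111² + 0.22222222² + 0.11111111² + 0.11111111² = 0.01234568 + 0.01234568 + 0.01234568 + 0.01234568 + 0.01234568 + 0.04938272 + 0.01234568 + 0.01234568 = 0.13580247.
So 1/D = 7.363636, i.e. 7.3636 to 4 decimal places.

7.3636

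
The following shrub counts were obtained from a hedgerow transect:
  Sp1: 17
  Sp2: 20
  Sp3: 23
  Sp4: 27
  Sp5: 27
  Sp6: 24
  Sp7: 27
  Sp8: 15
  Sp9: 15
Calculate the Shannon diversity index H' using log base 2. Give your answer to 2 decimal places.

Total N = 17+20+23+27+27+24+27+15+15 = 195, so the proportions are 0.0872, 0.1026, 0.1179, 0.1385, 0.1385, 0.1231, 0.1385, 0.0769, 0.0769 (working shown to 4 dp, full precision carried).
Each pᵢ log₂ pᵢ term: 0.0872×(-3.5199)=-0.3069, 0.1026×(-3.2854)=-0.3370, 0.1179×(-3.0838)=-0.3637, 0.1385×(-2.8524)=-0.3950, 0.1385×(-2.8524)=-0.3950, 0.1231×(-3.0224)=-0.3720, 0.1385×(-2.8524)=-0.3950, 0.0769×(-3.7004)=-0.2846, 0.0769×(-3.7004)=-0.2846.
Sum = -3.1337, so H' = 3.13.

3.13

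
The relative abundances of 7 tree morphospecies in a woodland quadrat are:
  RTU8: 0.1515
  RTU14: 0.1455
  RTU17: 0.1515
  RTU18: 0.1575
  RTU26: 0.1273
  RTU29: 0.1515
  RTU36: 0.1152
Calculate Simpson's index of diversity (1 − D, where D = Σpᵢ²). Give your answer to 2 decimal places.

0.86

D = 0.1515² + 0.1455² + 0.1515² + 0.1575² + 0.1273² + 0.1515² + 0.1152² = 0.0230 + 0.0212 + 0.0230 + 0.0248 + 0.0162 + 0.0230 + 0.0133 = 0.1443 (working shown to 4 dp, full precision carried).
So 1 − D = 0.8557, i.e. 0.86 to 2 decimal places.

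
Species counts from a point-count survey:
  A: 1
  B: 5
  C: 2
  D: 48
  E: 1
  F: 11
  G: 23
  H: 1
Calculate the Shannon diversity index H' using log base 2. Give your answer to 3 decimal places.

Total N = 1+5+2+48+1+11+23+1 = 92, so the proportions are 0.01087, 0.05435, 0.02174, 0.52174, 0.01087, 0.11957, 0.25, 0.01087 (working shown to 5 dp, full precision carried).
Each pᵢ log₂ pᵢ term: 0.01087×(-6.52356)=-0.07091, 0.05435×(-4.20163)=-0.22835, 0.02174×(-5.52356)=-0.12008, 0.52174×(-0.93860)=-0.48970, 0.01087×(-6.52356)=-0.07091, 0.11957×(-3.06413)=-0.36636, 0.25×(-2.00000)=-0.50000, 0.01087×(-6.52356)=-0.07091.
Sum = -1.91722, so H' = 1.917.

1.917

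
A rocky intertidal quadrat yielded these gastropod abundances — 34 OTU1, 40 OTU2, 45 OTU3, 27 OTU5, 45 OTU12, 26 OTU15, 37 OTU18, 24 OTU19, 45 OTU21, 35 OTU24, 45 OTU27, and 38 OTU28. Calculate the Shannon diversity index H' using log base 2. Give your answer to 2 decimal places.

3.55

Total N = 34+40+45+27+45+26+37+24+45+35+45+38 = 441, so the proportions are 0.0771, 0.0907, 0.102, 0.0612, 0.102, 0.059, 0.0839, 0.0544, 0.102, 0.0794, 0.102, 0.0862 (working shown to 4 dp, full precision carried).
Each pᵢ log₂ pᵢ term: 0.0771×(-3.6972)=-0.2850, 0.0907×(-3.4627)=-0.3141, 0.102×(-3.2928)=-0.3360, 0.0612×(-4.0297)=-0.2467, 0.102×(-3.2928)=-0.3360, 0.059×(-4.0842)=-0.2408, 0.0839×(-3.5752)=-0.3000, 0.0544×(-4.1997)=-0.2286, 0.102×(-3.2928)=-0.3360, 0.0794×(-3.6554)=-0.2901, 0.102×(-3.2928)=-0.3360, 0.0862×(-3.5367)=-0.3048.
Sum = -3.5540, so H' = 3.55.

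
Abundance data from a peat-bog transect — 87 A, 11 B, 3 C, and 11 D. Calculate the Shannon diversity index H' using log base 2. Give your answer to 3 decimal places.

Total N = 87+11+3+11 = 112, so the proportions are 0.77679, 0.09821, 0.02679, 0.09821 (working shown to 5 dp, full precision carried).
Each pᵢ log₂ pᵢ term: 0.77679×(-0.36441)=-0.28307, 0.09821×(-3.34792)=-0.32881, 0.02679×(-5.22239)=-0.13989, 0.09821×(-3.34792)=-0.32881.
Sum = -1.08058, so H' = 1.081.

1.081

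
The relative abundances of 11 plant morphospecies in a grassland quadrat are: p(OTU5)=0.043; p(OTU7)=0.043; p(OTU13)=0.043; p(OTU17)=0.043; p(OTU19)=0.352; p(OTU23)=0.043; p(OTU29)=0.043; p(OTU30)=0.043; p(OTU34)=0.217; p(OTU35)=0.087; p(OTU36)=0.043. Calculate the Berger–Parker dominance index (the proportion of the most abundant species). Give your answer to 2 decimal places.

0.35

The largest proportion is 0.352, i.e. d = 0.35 to 2 decimal places.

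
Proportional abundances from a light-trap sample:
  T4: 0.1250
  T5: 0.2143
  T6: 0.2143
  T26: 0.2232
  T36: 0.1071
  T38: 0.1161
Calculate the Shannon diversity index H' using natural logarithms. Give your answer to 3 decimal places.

1.744

Each pᵢ ln pᵢ term (working shown to 5 dp, full precision carried): 0.125×(-2.07944)=-0.25993, 0.2143×(-1.54038)=-0.33010, 0.2143×(-1.54038)=-0.33010, 0.2232×(-1.49969)=-0.33473, 0.1071×(-2.23399)=-0.23926, 0.1161×(-2.15330)=-0.25000.
Sum = -1.74413, so H' = 1.744.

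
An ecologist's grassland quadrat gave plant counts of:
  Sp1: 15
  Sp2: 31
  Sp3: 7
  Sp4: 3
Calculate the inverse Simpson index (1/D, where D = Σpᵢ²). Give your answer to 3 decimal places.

Total N = 15+31+7+3 = 56, so the proportions are 0.267857, 0.553571, 0.125, 0.053571 (working shown to 6 dp, full precision carried).
D = 0.267857² + 0.553571² + 0.125² + 0.053571² = 0.071747 + 0.306441 + 0.015625 + 0.002870 = 0.396684.
So 1/D = 2.52090, i.e. 2.521 to 3 decimal places.

2.521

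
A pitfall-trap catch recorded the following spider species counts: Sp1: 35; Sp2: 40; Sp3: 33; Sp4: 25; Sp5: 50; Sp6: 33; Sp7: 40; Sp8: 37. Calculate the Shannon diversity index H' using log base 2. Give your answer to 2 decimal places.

2.98

Total N = 35+40+33+25+50+33+40+37 = 293, so the proportions are 0.1195, 0.1365, 0.1126, 0.0853, 0.1706, 0.1126, 0.1365, 0.1263 (working shown to 4 dp, full precision carried).
Each pᵢ log₂ pᵢ term: 0.1195×(-3.0655)=-0.3662, 0.1365×(-2.8728)=-0.3922, 0.1126×(-3.1504)=-0.3548, 0.0853×(-3.5509)=-0.3030, 0.1706×(-2.5509)=-0.4353, 0.1126×(-3.1504)=-0.3548, 0.1365×(-2.8728)=-0.3922, 0.1263×(-2.9853)=-0.3770.
Sum = -2.9755, so H' = 2.98.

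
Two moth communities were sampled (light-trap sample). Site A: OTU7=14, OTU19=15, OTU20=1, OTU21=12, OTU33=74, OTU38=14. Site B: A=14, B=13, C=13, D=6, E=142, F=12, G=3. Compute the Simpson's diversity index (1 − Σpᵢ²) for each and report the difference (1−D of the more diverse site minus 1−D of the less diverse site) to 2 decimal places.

Site A: N=130, proportions 0.107692, 0.115385, 0.007692, 0.092308, 0.569231, 0.107692, giving 1−D = 0.630888 (working shown to 6 dp, full precision carried).
Site B: N=203, proportions 0.068966, 0.064039, 0.064039, 0.029557, 0.699507, 0.059113, 0.014778, giving 1−D = 0.493145.
Difference = |0.630888 − 0.493145| = 0.137743, i.e. 0.14 to 2 decimal places.

0.14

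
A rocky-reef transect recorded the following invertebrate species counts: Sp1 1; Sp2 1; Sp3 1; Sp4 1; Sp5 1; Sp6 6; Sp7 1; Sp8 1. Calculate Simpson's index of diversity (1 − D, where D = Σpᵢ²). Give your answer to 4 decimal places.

0.7456

Total N = 1+1+1+1+1+6+1+1 = 13, so the proportions are 0.076923, 0.076923, 0.076923, 0.076923, 0.076923, 0.461538, 0.076923, 0.076923 (working shown to 6 dp, full precision carried).
D = 0.076923² + 0.076923² + 0.076923² + 0.076923² + 0.076923² + 0.461538² + 0.076923² + 0.076923² = 0.005917 + 0.005917 + 0.005917 + 0.005917 + 0.005917 + 0.213018 + 0.005917 + 0.005917 = 0.254438.
So 1 − D = 0.745562, i.e. 0.7456 to 4 decimal places.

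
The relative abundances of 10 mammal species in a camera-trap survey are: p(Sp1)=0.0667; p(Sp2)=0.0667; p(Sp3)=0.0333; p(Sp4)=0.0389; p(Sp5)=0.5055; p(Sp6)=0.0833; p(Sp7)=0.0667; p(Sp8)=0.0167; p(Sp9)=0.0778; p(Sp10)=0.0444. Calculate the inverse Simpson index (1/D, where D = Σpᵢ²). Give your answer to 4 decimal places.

D = 0.0667² + 0.0667² + 0.0333² + 0.0389² + 0.5055² + 0.0833² + 0.0667² + 0.0167² + 0.0778² + 0.0444² = 0.00444889 + 0.00444889 + 0.00110889 + 0.00151321 + 0.25553025 + 0.00693889 + 0.00444889 + 0.00027889 + 0.00605284 + 0.00197136 = 0.28674100 (working shown to 8 dp, full precision carried).
So 1/D = 3.487468, i.e. 3.4875 to 4 decimal places.

3.4875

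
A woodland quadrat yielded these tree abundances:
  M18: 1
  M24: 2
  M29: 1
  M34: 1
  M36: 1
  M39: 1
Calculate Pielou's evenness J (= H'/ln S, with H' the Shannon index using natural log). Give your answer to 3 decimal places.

Total N = 1+2+1+1+1+1 = 7, so the proportions are 0.14286, 0.28571, 0.14286, 0.14286, 0.14286, 0.14286 (working shown to 5 dp, full precision carried).
H' = −Σ pᵢ ln pᵢ = −((-0.27799) + (-0.35793) + (-0.27799) + (-0.27799) + (-0.27799) + (-0.27799)) = 1.74787.
With S = 6 species, ln S = 1.79176, so J = 1.74787/1.79176 = 0.97550, i.e. 0.976 to 3 decimal places.

0.976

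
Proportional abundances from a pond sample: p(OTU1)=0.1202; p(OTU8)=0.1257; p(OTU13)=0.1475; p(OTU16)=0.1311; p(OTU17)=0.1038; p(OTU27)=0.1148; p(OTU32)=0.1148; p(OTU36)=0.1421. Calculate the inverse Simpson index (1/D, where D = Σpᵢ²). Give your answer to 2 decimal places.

D = 0.1202² + 0.1257² + 0.1475² + 0.1311² + 0.1038² + 0.1148² + 0.1148² + 0.1421² = 0.014448 + 0.015800 + 0.021756 + 0.017187 + 0.010774 + 0.013179 + 0.013179 + 0.020192 = 0.126517 (working shown to 6 dp, full precision carried).
So 1/D = 7.9041, i.e. 7.90 to 2 decimal places.

7.90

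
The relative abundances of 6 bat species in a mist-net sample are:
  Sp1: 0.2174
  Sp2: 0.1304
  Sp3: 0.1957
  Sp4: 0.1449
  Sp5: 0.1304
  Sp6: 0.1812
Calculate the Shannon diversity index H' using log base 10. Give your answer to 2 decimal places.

0.77

Each pᵢ log₁₀ pᵢ term (working shown to 4 dp, full precision carried): 0.2174×(-0.6627)=-0.1441, 0.1304×(-0.8847)=-0.1154, 0.1957×(-0.7084)=-0.1386, 0.1449×(-0.8389)=-0.1216, 0.1304×(-0.8847)=-0.1154, 0.1812×(-0.7418)=-0.1344.
Sum = -0.7694, so H' = 0.77.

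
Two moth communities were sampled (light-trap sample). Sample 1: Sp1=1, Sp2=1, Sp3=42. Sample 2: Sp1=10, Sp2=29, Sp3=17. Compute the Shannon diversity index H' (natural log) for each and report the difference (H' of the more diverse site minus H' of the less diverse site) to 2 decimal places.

0.79

Sample 1: N=44, proportions 0.0227, 0.0227, 0.9545, giving H' = 0.2164 (working shown to 4 dp, full precision carried).
Sample 2: N=56, proportions 0.1786, 0.5179, 0.3036, giving H' = 1.0103.
Difference = |0.2164 − 1.0103| = 0.7939, i.e. 0.79 to 2 decimal places.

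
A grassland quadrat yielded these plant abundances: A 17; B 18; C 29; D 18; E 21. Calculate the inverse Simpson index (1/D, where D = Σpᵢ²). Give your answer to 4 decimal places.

Total N = 17+18+29+18+21 = 103, so the proportions are 0.16504854, 0.17475728, 0.2815534, 0.17475728, 0.2038835 (working shown to 8 dp, full precision carried).
D = 0.16504854² + 0.17475728² + 0.2815534² + 0.17475728² + 0.2038835² = 0.02724102 + 0.03054011 + 0.07927232 + 0.03054011 + 0.04156848 = 0.20916203.
So 1/D = 4.780982, i.e. 4.7810 to 4 decimal places.

4.7810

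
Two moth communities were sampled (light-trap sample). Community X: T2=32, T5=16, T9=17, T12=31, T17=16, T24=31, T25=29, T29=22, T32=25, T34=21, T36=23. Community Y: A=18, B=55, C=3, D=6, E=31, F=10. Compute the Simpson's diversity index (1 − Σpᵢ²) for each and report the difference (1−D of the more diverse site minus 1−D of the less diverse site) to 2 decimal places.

0.20

Community X: N=263, proportions 0.1217, 0.0608, 0.0646, 0.1179, 0.0608, 0.1179, 0.1103, 0.0837, 0.0951, 0.0798, 0.0875, giving 1−D = 0.9036 (working shown to 4 dp, full precision carried).
Community Y: N=123, proportions 0.1463, 0.4472, 0.0244, 0.0488, 0.252, 0.0813, giving 1−D = 0.7055.
Difference = |0.9036 − 0.7055| = 0.1981, i.e. 0.20 to 2 decimal places.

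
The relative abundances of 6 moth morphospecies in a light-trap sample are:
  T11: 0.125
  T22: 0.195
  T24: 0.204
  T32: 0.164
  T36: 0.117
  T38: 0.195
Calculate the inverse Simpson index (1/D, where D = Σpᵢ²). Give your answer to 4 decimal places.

5.7512

D = 0.125² + 0.195² + 0.204² + 0.164² + 0.117² + 0.195² = 0.01562500 + 0.03802500 + 0.04161600 + 0.02689600 + 0.01368900 + 0.03802500 = 0.17387600 (working shown to 8 dp, full precision carried).
So 1/D = 5.751225, i.e. 5.7512 to 4 decimal places.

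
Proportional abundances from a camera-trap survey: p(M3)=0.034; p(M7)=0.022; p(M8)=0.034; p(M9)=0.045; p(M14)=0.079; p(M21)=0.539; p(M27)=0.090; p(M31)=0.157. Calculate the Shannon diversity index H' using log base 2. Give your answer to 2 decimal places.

2.16

Each pᵢ log₂ pᵢ term (working shown to 4 dp, full precision carried): 0.034×(-4.8783)=-0.1659, 0.022×(-5.5064)=-0.1211, 0.034×(-4.8783)=-0.1659, 0.045×(-4.4739)=-0.2013, 0.079×(-3.6620)=-0.2893, 0.539×(-0.8916)=-0.4806, 0.09×(-3.4739)=-0.3127, 0.157×(-2.6712)=-0.4194.
Sum = -2.1561, so H' = 2.16.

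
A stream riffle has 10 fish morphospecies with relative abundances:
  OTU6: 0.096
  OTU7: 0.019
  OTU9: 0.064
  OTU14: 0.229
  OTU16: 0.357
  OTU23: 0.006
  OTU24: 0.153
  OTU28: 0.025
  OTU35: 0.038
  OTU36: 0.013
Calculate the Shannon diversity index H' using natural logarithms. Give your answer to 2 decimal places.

1.77

Each pᵢ ln pᵢ term (working shown to 4 dp, full precision carried): 0.096×(-2.3434)=-0.2250, 0.019×(-3.9633)=-0.0753, 0.064×(-2.7489)=-0.1759, 0.229×(-1.4740)=-0.3376, 0.357×(-1.0300)=-0.3677, 0.006×(-5.1160)=-0.0307, 0.153×(-1.8773)=-0.2872, 0.025×(-3.6889)=-0.0922, 0.038×(-3.2702)=-0.1243, 0.013×(-4.3428)=-0.0565.
Sum = -1.7723, so H' = 1.77.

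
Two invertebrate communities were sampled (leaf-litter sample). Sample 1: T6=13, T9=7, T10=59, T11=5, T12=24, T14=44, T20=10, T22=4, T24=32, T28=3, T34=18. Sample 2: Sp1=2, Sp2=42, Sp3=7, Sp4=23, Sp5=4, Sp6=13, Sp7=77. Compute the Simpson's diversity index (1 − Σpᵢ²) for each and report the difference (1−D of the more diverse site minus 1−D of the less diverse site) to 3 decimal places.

0.139

Sample 1: N=219, proportions 0.05936, 0.03196, 0.26941, 0.02283, 0.10959, 0.20091, 0.04566, 0.01826, 0.14612, 0.0137, 0.08219, giving 1−D = 0.83927 (working shown to 5 dp, full precision carried).
Sample 2: N=168, proportions 0.0119, 0.25, 0.04167, 0.1369, 0.02381, 0.07738, 0.45833, giving 1−D = 0.70026.
Difference = |0.83927 − 0.70026| = 0.13901, i.e. 0.139 to 3 decimal places.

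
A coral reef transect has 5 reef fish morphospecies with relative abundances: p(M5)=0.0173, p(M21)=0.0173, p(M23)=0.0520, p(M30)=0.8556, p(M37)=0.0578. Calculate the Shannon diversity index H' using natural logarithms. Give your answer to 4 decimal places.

0.5923

Each pᵢ ln pᵢ term (working shown to 6 dp, full precision carried): 0.0173×(-4.057049)=-0.070187, 0.0173×(-4.057049)=-0.070187, 0.052×(-2.956512)=-0.153739, 0.8556×(-0.155952)=-0.133433, 0.0578×(-2.850767)=-0.164774.
Sum = -0.592320, so H' = 0.5923.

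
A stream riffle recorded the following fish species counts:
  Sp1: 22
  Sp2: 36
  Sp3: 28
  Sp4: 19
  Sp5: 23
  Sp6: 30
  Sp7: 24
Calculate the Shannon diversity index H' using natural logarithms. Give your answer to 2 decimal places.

1.93

Total N = 22+36+28+19+23+30+24 = 182, so the proportions are 0.1209, 0.1978, 0.1538, 0.1044, 0.1264, 0.1648, 0.1319 (working shown to 4 dp, full precision carried).
Each pᵢ ln pᵢ term: 0.1209×(-2.1130)=-0.2554, 0.1978×(-1.6205)=-0.3205, 0.1538×(-1.8718)=-0.2880, 0.1044×(-2.2596)=-0.2359, 0.1264×(-2.0685)=-0.2614, 0.1648×(-1.8028)=-0.2972, 0.1319×(-2.0260)=-0.2672.
Sum = -1.9255, so H' = 1.93.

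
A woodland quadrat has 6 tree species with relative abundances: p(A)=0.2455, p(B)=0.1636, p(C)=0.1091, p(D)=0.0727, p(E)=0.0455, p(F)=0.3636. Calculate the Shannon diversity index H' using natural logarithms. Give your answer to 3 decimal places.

1.582

Each pᵢ ln pᵢ term (working shown to 5 dp, full precision carried): 0.2455×(-1.40446)=-0.34479, 0.1636×(-1.81033)=-0.29617, 0.1091×(-2.21549)=-0.24171, 0.0727×(-2.62141)=-0.19058, 0.0455×(-3.09004)=-0.14060, 0.3636×(-1.01170)=-0.36785.
Sum = -1.58170, so H' = 1.582.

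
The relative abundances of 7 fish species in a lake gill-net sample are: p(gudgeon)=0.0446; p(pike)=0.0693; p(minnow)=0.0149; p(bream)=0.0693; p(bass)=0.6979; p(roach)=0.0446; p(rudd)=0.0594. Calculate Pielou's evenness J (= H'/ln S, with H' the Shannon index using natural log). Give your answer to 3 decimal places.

H' = −Σ pᵢ ln pᵢ = −((-0.13871) + (-0.18498) + (-0.06268) + (-0.18498) + (-0.25102) + (-0.13871) + (-0.16771)) = 1.12879 (working shown to 5 dp, full precision carried).
With S = 7 species, ln S = 1.94591, so J = 1.12879/1.94591 = 0.58008, i.e. 0.580 to 3 decimal places.

0.580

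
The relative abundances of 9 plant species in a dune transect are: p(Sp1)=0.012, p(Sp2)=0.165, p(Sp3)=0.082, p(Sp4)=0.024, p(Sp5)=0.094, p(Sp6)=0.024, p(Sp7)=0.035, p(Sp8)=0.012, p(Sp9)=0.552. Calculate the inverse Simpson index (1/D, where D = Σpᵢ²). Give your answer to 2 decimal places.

D = 0.012² + 0.165² + 0.082² + 0.024² + 0.094² + 0.024² + 0.035² + 0.012² + 0.552² = 0.00014 + 0.02723 + 0.00672 + 0.00058 + 0.00884 + 0.00058 + 0.00123 + 0.00014 + 0.30470 = 0.35015 (working shown to 5 dp, full precision carried).
So 1/D = 2.8559, i.e. 2.86 to 2 decimal places.

2.86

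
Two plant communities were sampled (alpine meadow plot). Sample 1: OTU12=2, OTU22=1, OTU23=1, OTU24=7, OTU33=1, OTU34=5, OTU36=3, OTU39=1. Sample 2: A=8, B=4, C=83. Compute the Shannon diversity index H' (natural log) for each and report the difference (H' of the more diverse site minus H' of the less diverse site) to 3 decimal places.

Sample 1: N=21, proportions 0.0952381, 0.047619, 0.047619, 0.3333333, 0.047619, 0.2380952, 0.1428571, 0.047619, giving H' = 1.7897276 (working shown to 7 dp, full precision carried).
Sample 2: N=95, proportions 0.0842105, 0.0421053, 0.8736842, giving H' = 0.4597245.
Difference = |1.7897276 − 0.4597245| = 1.3300031, i.e. 1.330 to 3 decimal places.

1.330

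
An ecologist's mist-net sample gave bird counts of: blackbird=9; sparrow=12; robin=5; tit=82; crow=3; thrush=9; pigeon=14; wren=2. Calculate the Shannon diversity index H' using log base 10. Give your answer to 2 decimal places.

Total N = 9+12+5+82+3+9+14+2 = 136, so the proportions are 0.0662, 0.0882, 0.0368, 0.6029, 0.0221, 0.0662, 0.1029, 0.0147 (working shown to 4 dp, full precision carried).
Each pᵢ log₁₀ pᵢ term: 0.0662×(-1.1793)=-0.0780, 0.0882×(-1.0544)=-0.0930, 0.0368×(-1.4346)=-0.0527, 0.6029×(-0.2197)=-0.1325, 0.0221×(-1.6564)=-0.0365, 0.0662×(-1.1793)=-0.0780, 0.1029×(-0.9874)=-0.1016, 0.0147×(-1.8325)=-0.0269.
Sum = -0.5995, so H' = 0.60.

0.60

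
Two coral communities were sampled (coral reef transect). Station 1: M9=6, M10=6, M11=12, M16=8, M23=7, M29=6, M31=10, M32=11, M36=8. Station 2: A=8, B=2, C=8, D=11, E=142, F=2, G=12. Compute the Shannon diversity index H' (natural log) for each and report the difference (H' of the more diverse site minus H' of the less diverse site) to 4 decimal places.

1.2462

Station 1: N=74, proportions 0.081081, 0.081081, 0.162162, 0.108108, 0.094595, 0.081081, 0.135135, 0.148649, 0.108108, giving H' = 2.163988 (working shown to 6 dp, full precision carried).
Station 2: N=185, proportions 0.043243, 0.010811, 0.043243, 0.059459, 0.767568, 0.010811, 0.064865, giving H' = 0.917832.
Difference = |2.163988 − 0.917832| = 1.246156, i.e. 1.2462 to 4 decimal places.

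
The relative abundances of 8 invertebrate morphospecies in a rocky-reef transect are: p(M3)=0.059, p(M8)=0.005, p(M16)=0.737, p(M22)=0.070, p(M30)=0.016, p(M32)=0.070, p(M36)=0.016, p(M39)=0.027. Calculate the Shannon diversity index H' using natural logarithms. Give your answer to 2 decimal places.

1.02

Each pᵢ ln pᵢ term (working shown to 4 dp, full precision carried): 0.059×(-2.8302)=-0.1670, 0.005×(-5.2983)=-0.0265, 0.737×(-0.3052)=-0.2249, 0.07×(-2.6593)=-0.1861, 0.016×(-4.1352)=-0.0662, 0.07×(-2.6593)=-0.1861, 0.016×(-4.1352)=-0.0662, 0.027×(-3.6119)=-0.0975.
Sum = -1.0205, so H' = 1.02.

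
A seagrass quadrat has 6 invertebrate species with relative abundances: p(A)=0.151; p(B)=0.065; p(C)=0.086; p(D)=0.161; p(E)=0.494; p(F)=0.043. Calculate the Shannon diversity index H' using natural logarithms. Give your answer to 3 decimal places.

Each pᵢ ln pᵢ term (working shown to 5 dp, full precision carried): 0.151×(-1.89048)=-0.28546, 0.065×(-2.73337)=-0.17767, 0.086×(-2.45341)=-0.21099, 0.161×(-1.82635)=-0.29404, 0.494×(-0.70522)=-0.34838, 0.043×(-3.14656)=-0.13530.
Sum = -1.45185, so H' = 1.452.

1.452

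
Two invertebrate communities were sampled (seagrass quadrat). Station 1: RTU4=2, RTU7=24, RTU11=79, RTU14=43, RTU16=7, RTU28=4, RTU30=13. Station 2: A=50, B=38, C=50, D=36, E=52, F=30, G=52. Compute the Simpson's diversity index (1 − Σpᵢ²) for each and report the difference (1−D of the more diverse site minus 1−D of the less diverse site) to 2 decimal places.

0.15

Station 1: N=172, proportions 0.0116, 0.1395, 0.4593, 0.25, 0.0407, 0.0233, 0.0756, giving 1−D = 0.6990 (working shown to 4 dp, full precision carried).
Station 2: N=308, proportions 0.1623, 0.1234, 0.1623, 0.1169, 0.1688, 0.0974, 0.1688, giving 1−D = 0.8519.
Difference = |0.6990 − 0.8519| = 0.1529, i.e. 0.15 to 2 decimal places.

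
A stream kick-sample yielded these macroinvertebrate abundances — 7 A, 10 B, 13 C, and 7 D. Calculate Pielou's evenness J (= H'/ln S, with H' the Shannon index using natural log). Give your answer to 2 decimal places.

Total N = 7+10+13+7 = 37, so the proportions are 0.1892, 0.2703, 0.3514, 0.1892 (working shown to 4 dp, full precision carried).
H' = −Σ pᵢ ln pᵢ = −((-0.3150) + (-0.3536) + (-0.3675) + (-0.3150)) = 1.3511.
With S = 4 species, ln S = 1.3863, so J = 1.3511/1.3863 = 0.9746, i.e. 0.97 to 2 decimal places.

0.97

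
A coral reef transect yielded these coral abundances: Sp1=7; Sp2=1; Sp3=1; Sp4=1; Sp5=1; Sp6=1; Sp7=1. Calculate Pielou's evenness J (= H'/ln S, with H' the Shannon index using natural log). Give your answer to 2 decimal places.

Total N = 7+1+1+1+1+1+1 = 13, so the proportions are 0.5385, 0.0769, 0.0769, 0.0769, 0.0769, 0.0769, 0.0769 (working shown to 4 dp, full precision carried).
H' = −Σ pᵢ ln pᵢ = −((-0.3333) + (-0.1973) + (-0.1973) + (-0.1973) + (-0.1973) + (-0.1973) + (-0.1973)) = 1.5172.
With S = 7 species, ln S = 1.9459, so J = 1.5172/1.9459 = 0.7797, i.e. 0.78 to 2 decimal places.

0.78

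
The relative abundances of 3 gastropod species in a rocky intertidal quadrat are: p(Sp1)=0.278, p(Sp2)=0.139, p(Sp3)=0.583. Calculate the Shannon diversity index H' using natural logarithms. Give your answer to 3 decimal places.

0.945

Each pᵢ ln pᵢ term (working shown to 5 dp, full precision carried): 0.278×(-1.28013)=-0.35588, 0.139×(-1.97328)=-0.27429, 0.583×(-0.53957)=-0.31457.
Sum = -0.94473, so H' = 0.945.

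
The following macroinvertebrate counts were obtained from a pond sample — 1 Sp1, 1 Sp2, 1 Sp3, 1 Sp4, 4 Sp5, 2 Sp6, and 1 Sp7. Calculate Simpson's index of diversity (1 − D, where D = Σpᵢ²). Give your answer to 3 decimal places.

Total N = 1+1+1+1+4+2+1 = 11, so the proportions are 0.09091, 0.09091, 0.09091, 0.09091, 0.36364, 0.18182, 0.09091 (working shown to 5 dp, full precision carried).
D = 0.09091² + 0.09091² + 0.09091² + 0.09091² + 0.36364² + 0.18182² + 0.09091² = 0.00826 + 0.00826 + 0.00826 + 0.00826 + 0.13223 + 0.03306 + 0.00826 = 0.20661.
So 1 − D = 0.79339, i.e. 0.793 to 3 decimal places.

0.793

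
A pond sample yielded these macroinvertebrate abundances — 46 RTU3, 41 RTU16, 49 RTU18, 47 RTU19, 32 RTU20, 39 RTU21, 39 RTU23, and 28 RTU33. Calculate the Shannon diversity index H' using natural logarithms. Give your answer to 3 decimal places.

Total N = 46+41+49+47+32+39+39+28 = 321, so the proportions are 0.1433, 0.12773, 0.15265, 0.14642, 0.09969, 0.1215, 0.1215, 0.08723 (working shown to 5 dp, full precision carried).
Each pᵢ ln pᵢ term: 0.1433×(-1.94280)=-0.27841, 0.12773×(-2.05787)=-0.26284, 0.15265×(-1.87962)=-0.28692, 0.14642×(-1.92129)=-0.28131, 0.09969×(-2.30571)=-0.22985, 0.1215×(-2.10788)=-0.25610, 0.1215×(-2.10788)=-0.25610, 0.08723×(-2.43924)=-0.21277.
Sum = -2.06430, so H' = 2.064.

2.064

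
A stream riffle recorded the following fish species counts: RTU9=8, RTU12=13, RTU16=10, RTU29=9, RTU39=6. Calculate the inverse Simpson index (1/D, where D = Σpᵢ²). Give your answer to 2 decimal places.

4.70

Total N = 8+13+10+9+6 = 46, so the proportions are 0.173913, 0.282609, 0.217391, 0.195652, 0.130435 (working shown to 6 dp, full precision carried).
D = 0.173913² + 0.282609² + 0.217391² + 0.195652² + 0.130435² = 0.030246 + 0.079868 + 0.047259 + 0.038280 + 0.017013 = 0.212665.
So 1/D = 4.7022, i.e. 4.70 to 2 decimal places.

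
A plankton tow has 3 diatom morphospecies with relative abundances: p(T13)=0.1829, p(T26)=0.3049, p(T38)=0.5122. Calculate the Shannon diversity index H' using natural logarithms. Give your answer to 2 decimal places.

Each pᵢ ln pᵢ term (working shown to 4 dp, full precision carried): 0.1829×(-1.6988)=-0.3107, 0.3049×(-1.1878)=-0.3622, 0.5122×(-0.6690)=-0.3427.
Sum = -1.0155, so H' = 1.02.

1.02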